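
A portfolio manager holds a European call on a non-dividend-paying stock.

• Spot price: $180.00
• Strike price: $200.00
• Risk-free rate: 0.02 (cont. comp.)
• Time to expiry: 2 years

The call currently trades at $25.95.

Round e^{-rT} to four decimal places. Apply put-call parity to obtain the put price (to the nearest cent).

$38.11

exp(−rT) = exp(−0.02·2) = 0.9608
Put-call parity: C − P = S − K·e^(−rT) = 180 − 200·0.9608 = 180 − 192.1600 = -12.1600
P = C − (C − P) = 25.95 − (-12.1600) = 38.1100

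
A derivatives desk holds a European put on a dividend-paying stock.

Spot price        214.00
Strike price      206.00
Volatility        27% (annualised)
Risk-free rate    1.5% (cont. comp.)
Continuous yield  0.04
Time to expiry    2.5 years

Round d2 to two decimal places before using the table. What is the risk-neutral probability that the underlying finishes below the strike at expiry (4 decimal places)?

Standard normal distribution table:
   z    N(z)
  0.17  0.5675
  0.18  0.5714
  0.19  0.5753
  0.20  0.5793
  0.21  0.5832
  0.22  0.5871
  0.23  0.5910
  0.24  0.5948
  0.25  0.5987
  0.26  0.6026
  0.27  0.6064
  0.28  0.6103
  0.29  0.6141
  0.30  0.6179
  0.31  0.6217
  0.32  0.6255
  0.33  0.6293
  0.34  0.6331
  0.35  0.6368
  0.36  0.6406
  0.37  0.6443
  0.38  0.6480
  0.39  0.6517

0.6064

σ√T = 0.27·√2.5 = 0.4269
d₁ = [ln(214/206) + (0.015 − 0.04 + 0.27²/2)·2.5] / 0.4269 = [0.0381 + 0.0286] / 0.4269 = 0.1563 ≈ 0.16
d₂ = d₁ − σ√T = 0.1563 − 0.4269 = -0.2706 ≈ -0.27
Pr(exercise) under Q = N(−d₂) = N(0.27) = 0.6064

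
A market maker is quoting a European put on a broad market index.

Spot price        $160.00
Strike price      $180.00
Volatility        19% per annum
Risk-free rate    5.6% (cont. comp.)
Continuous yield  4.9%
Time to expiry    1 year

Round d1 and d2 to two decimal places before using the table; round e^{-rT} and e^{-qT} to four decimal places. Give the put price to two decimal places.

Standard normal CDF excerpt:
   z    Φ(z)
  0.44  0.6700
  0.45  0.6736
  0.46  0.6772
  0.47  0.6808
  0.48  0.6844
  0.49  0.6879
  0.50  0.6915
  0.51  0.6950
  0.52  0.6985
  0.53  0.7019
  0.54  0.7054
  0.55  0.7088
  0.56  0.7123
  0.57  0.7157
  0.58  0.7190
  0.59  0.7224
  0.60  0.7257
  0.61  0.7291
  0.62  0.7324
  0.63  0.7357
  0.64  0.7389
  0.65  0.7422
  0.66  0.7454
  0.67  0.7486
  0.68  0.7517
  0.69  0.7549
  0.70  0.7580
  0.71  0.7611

$23.13

σ√T = 0.19·√1 = 0.1900
ln(S/K) + (r − q + σ²/2)T = ln(160/180) + (0.056 − 0.049 + 0.19²/2)·1 = -0.1178 + 0.0250 = -0.0927
d₁ = -0.0927 / 0.1900 = -0.4881 ⇒ -0.49
d₂ = d₁ − σ√T = -0.4881 − 0.1900 = -0.6781 ⇒ -0.68
exp(−qT) = exp(−0.049·1) = 0.9522;  exp(−rT) = exp(−0.056·1) = 0.9455
N(−d₂) = N(0.68) = 0.7517;  N(−d₁) = N(0.49) = 0.6879
P = 180·0.9455·0.7517 − 160·0.9522·0.6879 = 127.9318 − 104.8029 = 23.1289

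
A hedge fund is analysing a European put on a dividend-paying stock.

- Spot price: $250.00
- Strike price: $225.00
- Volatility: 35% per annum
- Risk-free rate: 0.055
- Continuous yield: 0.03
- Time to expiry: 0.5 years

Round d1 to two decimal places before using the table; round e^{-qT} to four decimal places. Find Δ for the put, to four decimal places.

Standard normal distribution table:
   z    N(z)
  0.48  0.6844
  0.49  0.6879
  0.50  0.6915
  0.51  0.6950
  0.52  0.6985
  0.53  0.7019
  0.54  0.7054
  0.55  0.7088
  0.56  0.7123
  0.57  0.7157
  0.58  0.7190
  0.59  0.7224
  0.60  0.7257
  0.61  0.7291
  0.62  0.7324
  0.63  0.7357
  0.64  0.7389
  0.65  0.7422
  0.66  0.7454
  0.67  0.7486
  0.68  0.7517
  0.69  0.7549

σ√T = 0.35 × 0.7071 = 0.2475
ln(S/K) + (r − q + σ²/2)T = ln(250/225) + (0.055 − 0.03 + 0.35²/2)·0.5 = 0.1054 + 0.0431 = 0.1485
d₁ = 0.1485 / 0.2475 = 0.6000 → 0.60
N(d₁) = N(0.60) = 0.7257
Δ_put = exp(−qT)·(N(d₁) − 1) = 0.9851·(0.7257 − 1) = -0.2702

-0.2702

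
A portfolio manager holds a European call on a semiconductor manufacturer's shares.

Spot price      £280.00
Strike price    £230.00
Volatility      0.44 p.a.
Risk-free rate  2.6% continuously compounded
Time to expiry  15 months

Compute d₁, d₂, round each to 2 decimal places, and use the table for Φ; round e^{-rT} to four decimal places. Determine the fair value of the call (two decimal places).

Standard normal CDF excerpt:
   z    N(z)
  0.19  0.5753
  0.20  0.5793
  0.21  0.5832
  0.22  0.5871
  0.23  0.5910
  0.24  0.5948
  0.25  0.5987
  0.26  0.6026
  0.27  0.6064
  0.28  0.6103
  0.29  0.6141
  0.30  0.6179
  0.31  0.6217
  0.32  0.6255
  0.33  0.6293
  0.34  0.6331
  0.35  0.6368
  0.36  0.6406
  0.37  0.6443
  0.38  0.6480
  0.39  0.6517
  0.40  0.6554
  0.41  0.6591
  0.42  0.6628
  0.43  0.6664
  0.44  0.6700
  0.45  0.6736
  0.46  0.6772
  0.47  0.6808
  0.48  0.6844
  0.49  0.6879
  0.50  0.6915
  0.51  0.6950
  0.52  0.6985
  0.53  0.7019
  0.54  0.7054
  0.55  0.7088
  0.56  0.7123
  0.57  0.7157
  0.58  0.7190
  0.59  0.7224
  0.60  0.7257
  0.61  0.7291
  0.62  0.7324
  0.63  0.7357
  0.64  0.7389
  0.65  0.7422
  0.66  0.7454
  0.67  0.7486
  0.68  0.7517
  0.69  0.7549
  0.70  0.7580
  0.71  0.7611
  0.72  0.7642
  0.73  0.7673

£82.40

σ√T = 0.44 × 1.1180 = 0.4919
d₁ = [ln(280/230) + (0.026 + 0.44²/2)·1.25] / 0.4919 = [0.1967 + 0.1535] / 0.4919 = 0.7119 which rounds to 0.71
d₂ = d₁ − σ√T = 0.7119 − 0.4919 = 0.2200 which rounds to 0.22
e^(−rT) = e^(−0.026·1.25) = 0.9680
N(d₁) = N(0.71) = 0.7611;  N(d₂) = N(0.22) = 0.5871
C = 280·0.7611 − 230·0.9680·0.5871 = 213.1080 − 130.7119 = 82.3961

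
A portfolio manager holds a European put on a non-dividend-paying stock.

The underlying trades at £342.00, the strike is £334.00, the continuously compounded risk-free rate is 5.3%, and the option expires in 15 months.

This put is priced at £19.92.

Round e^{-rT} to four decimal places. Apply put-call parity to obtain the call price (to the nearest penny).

e^(−rT) = e^(−0.053·1.25) = 0.9359
Put-call parity: C − P = S − K·e^(−rT) = 342 − 334·0.9359 = 342 − 312.5906 = 29.4094
C = P + (C − P) = 19.92 + (29.4094) = 49.3294

£49.33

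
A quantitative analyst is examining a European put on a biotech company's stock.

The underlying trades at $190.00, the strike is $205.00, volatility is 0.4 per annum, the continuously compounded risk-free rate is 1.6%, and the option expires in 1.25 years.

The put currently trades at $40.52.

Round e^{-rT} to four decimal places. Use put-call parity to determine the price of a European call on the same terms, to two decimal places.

exp(−rT) = exp(−0.016·1.25) = 0.9802
Put-call parity: C − P = S − K·e^(−rT) = 190 − 205·0.9802 = 190 − 200.9410 = -10.9410
C = P + (C − P) = 40.52 + (-10.9410) = 29.5790

$29.58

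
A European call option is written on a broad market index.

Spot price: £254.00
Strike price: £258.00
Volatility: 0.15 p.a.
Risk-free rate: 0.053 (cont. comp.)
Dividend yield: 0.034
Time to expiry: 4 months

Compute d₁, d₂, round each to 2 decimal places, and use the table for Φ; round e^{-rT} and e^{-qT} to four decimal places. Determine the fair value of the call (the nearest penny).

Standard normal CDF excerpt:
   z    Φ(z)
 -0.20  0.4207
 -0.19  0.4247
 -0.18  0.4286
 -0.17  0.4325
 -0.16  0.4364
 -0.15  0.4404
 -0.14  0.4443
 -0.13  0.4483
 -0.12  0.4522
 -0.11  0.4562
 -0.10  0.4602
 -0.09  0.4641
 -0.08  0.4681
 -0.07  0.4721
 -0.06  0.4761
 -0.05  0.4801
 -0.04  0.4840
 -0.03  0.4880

£7.93

T = 0.3333;  σ√T = 0.0866
d₁ = [ln(254/258) + (0.053 − 0.034 + 0.15²/2)·0.3333] / 0.0866 = [-0.0156 + 0.0101] / 0.0866 = -0.0640 ≈ -0.06
d₂ = d₁ − σ√T = -0.0640 − 0.0866 = -0.1506 ≈ -0.15
exp(−qT) = exp(−0.034·0.3333) = 0.9887;  exp(−rT) = exp(−0.053·0.3333) = 0.9825
N(d₁) = N(-0.06) = 0.4761;  N(d₂) = N(-0.15) = 0.4404
C = 254·0.9887·0.4761 − 258·0.9825·0.4404 = 119.5629 − 111.6348 = 7.9281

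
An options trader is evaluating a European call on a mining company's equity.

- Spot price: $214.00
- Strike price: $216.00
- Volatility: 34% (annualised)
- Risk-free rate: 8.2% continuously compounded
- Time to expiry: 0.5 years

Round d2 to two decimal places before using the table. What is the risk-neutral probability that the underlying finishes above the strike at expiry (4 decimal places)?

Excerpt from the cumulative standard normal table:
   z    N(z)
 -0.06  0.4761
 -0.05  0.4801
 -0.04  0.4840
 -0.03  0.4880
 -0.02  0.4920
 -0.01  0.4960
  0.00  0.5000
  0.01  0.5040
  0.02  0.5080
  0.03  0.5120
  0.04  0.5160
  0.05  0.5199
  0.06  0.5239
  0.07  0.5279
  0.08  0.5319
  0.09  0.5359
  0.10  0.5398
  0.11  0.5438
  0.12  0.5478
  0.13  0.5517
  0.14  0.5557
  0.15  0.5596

0.5040

σ√T = 0.34 × 0.7071 = 0.2404
d₁ = [ln(214/216) + (0.082 + 0.34²/2)·0.5] / 0.2404 = [-0.0093 + 0.0699] / 0.2404 = 0.2521 ≈ 0.25
d₂ = d₁ − σ√T = 0.2521 − 0.2404 = 0.0116 ≈ 0.01
Pr(exercise) under Q = N(d₂) = 0.5040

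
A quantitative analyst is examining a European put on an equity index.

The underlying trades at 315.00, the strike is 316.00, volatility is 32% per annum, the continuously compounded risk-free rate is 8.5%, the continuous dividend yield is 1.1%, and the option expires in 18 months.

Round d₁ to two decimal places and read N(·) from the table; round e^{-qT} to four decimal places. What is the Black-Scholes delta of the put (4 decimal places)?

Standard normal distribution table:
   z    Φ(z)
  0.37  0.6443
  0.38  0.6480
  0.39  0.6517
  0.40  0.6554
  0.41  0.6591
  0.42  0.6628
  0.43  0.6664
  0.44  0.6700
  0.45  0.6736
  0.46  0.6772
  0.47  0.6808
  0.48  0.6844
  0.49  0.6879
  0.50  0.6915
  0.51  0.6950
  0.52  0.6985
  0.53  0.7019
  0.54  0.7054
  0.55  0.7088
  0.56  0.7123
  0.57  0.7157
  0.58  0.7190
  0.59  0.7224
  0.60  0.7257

-0.3140

T = 1.5;  σ√T = 0.3919
d₁ = [ln(315/316) + (0.085 − 0.011 + 0.32²/2)·1.5] / 0.3919 = [-0.0032 + 0.1878] / 0.3919 = 0.4711 ≈ 0.47
N(d₁) = N(0.47) = 0.6808
Δ_put = e^(−qT)·(N(d₁) − 1) = 0.9836·(0.6808 − 1) = -0.3140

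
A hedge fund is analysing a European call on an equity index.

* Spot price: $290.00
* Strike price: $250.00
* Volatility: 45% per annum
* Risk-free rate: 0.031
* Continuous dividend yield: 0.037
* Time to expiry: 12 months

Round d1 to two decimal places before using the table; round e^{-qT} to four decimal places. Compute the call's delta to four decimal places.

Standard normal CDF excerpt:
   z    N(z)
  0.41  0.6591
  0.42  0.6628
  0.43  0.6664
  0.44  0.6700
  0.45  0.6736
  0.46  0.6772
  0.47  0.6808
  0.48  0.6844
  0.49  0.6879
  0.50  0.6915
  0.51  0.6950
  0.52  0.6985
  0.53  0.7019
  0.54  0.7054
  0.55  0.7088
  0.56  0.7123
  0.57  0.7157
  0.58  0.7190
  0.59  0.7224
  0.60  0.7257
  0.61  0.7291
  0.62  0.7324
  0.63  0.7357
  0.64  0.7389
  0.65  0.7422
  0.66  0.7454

0.6798

T = 1;  σ√T = 0.4500
d₁ = [ln(290/250) + (0.031 − 0.037 + ½·0.45²)·1] / (σ√T) = (0.1484 + 0.0953) / 0.4500 = 0.5415 ≈ 0.54
N(d₁) = N(0.54) = 0.7054
Δ_call = exp(−qT)·N(d₁) = 0.9637·0.7054 = 0.6798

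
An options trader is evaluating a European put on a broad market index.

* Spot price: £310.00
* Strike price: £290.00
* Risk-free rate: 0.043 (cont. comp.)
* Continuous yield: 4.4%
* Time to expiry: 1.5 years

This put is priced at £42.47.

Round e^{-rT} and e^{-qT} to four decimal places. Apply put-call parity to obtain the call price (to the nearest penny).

£60.79

e^(−qT) = e^(−0.044·1.5) = 0.9361;  e^(−rT) = e^(−0.043·1.5) = 0.9375
Put-call parity: C − P = S·e^(−qT) − K·e^(−rT) = 310·0.9361 − 290·0.9375 = 290.1910 − 271.8750 = 18.3160
C = P + (C − P) = 42.47 + (18.3160) = 60.7860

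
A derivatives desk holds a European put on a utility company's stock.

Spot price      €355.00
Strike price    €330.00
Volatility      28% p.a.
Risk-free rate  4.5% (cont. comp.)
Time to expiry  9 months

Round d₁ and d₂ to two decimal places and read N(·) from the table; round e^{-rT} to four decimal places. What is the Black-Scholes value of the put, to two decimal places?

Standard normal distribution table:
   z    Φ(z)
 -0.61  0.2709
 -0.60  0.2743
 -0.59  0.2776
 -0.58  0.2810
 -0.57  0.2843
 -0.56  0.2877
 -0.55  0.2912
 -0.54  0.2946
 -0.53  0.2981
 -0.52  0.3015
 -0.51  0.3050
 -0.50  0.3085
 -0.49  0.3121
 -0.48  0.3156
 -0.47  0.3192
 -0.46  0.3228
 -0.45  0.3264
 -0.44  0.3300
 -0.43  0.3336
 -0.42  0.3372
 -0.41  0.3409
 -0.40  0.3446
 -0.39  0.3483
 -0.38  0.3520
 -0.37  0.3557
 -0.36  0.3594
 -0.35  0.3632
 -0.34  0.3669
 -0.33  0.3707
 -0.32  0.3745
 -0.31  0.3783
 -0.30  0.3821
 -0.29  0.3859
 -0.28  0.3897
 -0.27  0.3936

€17.35

σ√T = 0.28 × 0.8660 = 0.2425
d₁ = [ln(355/330) + (0.045 + 0.28²/2)·0.75] / 0.2425 = [0.0730 + 0.0631] / 0.2425 = 0.5616 ⇒ 0.56
d₂ = d₁ − σ√T = 0.5616 − 0.2425 = 0.3191 ⇒ 0.32
exp(−rT) = exp(−0.045·0.75) = 0.9668
N(−d₂) = N(-0.32) = 0.3745;  N(−d₁) = N(-0.56) = 0.2877
P = 330·0.9668·0.3745 − 355·0.2877 = 119.4820 − 102.1335 = 17.3485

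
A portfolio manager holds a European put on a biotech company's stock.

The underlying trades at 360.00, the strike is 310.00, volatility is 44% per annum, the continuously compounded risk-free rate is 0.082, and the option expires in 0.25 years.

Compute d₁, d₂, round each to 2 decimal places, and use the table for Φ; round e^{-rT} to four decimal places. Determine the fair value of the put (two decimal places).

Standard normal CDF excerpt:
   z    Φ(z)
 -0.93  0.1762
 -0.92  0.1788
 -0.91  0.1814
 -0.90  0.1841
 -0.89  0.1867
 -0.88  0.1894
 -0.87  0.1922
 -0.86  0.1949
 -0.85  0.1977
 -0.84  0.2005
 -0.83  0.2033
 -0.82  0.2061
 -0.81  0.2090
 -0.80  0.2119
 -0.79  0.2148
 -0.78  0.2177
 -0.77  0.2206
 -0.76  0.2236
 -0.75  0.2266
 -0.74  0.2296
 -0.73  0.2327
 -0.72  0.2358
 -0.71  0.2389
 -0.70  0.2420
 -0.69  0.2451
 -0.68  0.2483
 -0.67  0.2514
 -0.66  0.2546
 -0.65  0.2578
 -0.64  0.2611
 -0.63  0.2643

9.14

T = 0.25;  σ√T = 0.2200
d₁ = [ln(360/310) + (0.082 + ½·0.44²)·0.25] / (σ√T) = (0.1495 + 0.0447) / 0.2200 = 0.8829 ⇒ 0.88
d₂ = 0.8829 − 0.2200 = 0.6629 ⇒ 0.66
e^(−rT) = e^(−0.082·0.25) = 0.9797
P = 310·0.9797·N(-0.66) − 360·N(-0.88) = 310·0.9797·0.2546 − 360·0.1894 = 77.3238 − 68.1840 = 9.1398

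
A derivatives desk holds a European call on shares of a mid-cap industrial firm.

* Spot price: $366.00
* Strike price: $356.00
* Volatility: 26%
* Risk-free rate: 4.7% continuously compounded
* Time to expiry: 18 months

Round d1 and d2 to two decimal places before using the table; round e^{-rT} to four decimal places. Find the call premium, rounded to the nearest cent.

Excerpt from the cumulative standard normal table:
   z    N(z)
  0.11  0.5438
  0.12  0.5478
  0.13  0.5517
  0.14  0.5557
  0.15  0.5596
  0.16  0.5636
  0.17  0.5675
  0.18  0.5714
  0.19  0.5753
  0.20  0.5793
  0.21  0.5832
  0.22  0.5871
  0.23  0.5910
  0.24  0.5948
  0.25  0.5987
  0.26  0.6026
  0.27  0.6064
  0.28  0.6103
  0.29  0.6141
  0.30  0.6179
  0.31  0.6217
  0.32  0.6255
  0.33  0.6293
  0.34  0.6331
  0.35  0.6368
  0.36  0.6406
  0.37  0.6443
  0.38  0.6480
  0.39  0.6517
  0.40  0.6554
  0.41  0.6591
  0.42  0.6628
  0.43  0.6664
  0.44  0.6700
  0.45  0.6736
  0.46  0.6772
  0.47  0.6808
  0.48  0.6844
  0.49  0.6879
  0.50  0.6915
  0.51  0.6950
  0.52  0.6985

$63.52

T = 1.5;  σ√T = 0.3184
d₁ = [ln(366/356) + (0.047 + 0.26²/2)·1.5] / 0.3184 = [0.0277 + 0.1212] / 0.3184 = 0.4676 → 0.47
d₂ = d₁ − σ√T = 0.4676 − 0.3184 = 0.1492 → 0.15
e^(−rT) = e^(−0.047·1.5) = 0.9319
C = 366·N(0.47) − 356·0.9319·N(0.15) = 366·0.6808 − 356·0.9319·0.5596 = 249.1728 − 185.6509 = 63.5219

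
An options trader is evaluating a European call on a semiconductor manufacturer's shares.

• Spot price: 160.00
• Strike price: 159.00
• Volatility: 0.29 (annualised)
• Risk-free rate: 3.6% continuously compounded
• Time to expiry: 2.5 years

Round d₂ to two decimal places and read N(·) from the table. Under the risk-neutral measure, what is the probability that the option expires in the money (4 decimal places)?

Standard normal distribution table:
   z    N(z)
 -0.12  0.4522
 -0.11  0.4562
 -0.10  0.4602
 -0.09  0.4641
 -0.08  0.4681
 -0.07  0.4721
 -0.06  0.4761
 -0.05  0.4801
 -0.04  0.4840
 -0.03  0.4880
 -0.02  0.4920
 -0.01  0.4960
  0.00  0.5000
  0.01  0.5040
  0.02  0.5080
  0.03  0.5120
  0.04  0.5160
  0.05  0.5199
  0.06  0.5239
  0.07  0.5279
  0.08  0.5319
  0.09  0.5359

0.4920

T = 2.5;  σ√T = 0.4585
d₁ = [ln(160/159) + (0.036 + 0.29²/2)·2.5] / 0.4585 = [0.0063 + 0.1951] / 0.4585 = 0.4392 ⇒ 0.44
d₂ = d₁ − σ√T = 0.4392 − 0.4585 = -0.0193 ⇒ -0.02
Risk-neutral Pr[S_T > K] = N(d₂) = N(-0.02) = 0.4920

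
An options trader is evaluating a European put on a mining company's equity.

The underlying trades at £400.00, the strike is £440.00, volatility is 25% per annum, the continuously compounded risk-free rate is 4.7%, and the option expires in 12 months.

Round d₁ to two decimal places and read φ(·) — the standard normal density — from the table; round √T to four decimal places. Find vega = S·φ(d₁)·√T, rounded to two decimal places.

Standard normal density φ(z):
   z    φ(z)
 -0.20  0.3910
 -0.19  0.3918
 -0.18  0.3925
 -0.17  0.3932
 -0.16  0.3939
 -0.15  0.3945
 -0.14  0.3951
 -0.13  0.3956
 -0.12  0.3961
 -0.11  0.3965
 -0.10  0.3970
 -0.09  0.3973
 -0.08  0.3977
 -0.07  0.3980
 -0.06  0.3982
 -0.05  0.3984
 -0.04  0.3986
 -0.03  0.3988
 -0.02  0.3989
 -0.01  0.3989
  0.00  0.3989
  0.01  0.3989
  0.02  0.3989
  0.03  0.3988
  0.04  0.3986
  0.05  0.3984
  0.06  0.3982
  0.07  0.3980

T = 1;  σ√T = 0.2500
d₁ = [ln(400/440) + (0.047 + 0.25²/2)·1] / 0.2500 = [-0.0953 + 0.0783] / 0.2500 = -0.0682 → -0.07
√T = √1 = 1.0000
φ(d₁) = φ(-0.07) = 0.3980
vega = S·φ(d₁)·√T = 400·0.3980·1.0000 = 159.2000
(Call and put vega coincide under Black-Scholes.)

159.20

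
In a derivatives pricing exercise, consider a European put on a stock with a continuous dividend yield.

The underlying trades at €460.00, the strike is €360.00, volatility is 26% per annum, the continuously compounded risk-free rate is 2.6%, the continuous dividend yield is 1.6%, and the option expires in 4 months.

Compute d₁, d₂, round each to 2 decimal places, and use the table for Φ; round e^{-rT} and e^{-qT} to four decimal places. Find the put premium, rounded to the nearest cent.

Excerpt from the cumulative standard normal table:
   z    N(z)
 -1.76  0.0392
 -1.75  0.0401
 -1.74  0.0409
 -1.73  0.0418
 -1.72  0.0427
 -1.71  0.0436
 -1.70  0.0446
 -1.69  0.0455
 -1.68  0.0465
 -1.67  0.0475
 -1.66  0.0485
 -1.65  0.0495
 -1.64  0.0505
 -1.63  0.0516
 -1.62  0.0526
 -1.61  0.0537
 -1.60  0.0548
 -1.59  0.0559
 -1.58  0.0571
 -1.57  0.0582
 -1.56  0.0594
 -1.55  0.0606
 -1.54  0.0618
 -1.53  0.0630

€1.25

σ√T = 0.26·√0.3333 = 0.1501
ln(S/K) + (r − q + σ²/2)T = ln(460/360) + (0.026 − 0.016 + 0.26²/2)·0.3333 = 0.2451 + 0.0146 = 0.2597
d₁ = 0.2597 / 0.1501 = 1.7302 → 1.73
d₂ = d₁ − σ√T = 1.7302 − 0.1501 = 1.5801 → 1.58
e^(−qT) = e^(−0.016·0.3333) = 0.9947;  e^(−rT) = e^(−0.026·0.3333) = 0.9914
P = 360·0.9914·N(-1.58) − 460·0.9947·N(-1.73) = 360·0.9914·0.0571 − 460·0.9947·0.0418 = 20.3792 − 19.1261 = 1.2531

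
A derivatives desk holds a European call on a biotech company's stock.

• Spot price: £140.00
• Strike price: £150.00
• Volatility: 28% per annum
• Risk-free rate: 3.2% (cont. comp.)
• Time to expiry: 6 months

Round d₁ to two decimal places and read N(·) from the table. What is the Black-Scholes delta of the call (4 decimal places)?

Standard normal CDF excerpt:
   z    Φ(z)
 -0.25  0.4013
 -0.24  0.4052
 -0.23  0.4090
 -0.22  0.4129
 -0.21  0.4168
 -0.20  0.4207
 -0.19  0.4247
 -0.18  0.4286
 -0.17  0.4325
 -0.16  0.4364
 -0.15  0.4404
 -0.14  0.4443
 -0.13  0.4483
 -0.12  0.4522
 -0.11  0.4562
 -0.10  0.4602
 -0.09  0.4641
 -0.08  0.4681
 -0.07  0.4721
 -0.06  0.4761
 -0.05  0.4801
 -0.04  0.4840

0.4325

σ√T = 0.28 × 0.7071 = 0.1980
ln(S/K) + (r + σ²/2)T = ln(140/150) + (0.032 + 0.28²/2)·0.5 = -0.0690 + 0.0356 = -0.0334
d₁ = -0.0334 / 0.1980 = -0.1687 ≈ -0.17
N(d₁) = N(-0.17) = 0.4325
Δ_call = N(d₁) = 0.4325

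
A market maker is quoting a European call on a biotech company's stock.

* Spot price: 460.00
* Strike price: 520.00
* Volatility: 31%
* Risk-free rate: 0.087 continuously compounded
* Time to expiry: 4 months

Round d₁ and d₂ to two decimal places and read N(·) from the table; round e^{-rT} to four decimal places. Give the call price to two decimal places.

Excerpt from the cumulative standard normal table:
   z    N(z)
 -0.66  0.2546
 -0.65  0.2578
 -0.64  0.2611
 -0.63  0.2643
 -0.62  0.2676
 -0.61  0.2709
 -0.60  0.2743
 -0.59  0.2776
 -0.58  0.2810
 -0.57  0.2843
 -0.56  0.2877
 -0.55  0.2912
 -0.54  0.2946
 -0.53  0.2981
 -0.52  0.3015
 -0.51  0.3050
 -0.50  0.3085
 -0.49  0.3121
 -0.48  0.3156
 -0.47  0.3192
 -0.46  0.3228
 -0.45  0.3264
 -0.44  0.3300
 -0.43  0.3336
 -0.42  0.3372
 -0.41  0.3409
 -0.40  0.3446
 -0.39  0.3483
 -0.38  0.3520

σ√T = 0.31·√0.3333 = 0.1790
d₁ = [ln(460/520) + (0.087 + 0.31²/2)·0.3333] / 0.1790 = [-0.1226 + 0.0450] / 0.1790 = -0.4335 → -0.43
d₂ = d₁ − σ√T = -0.4335 − 0.1790 = -0.6125 → -0.61
e^(−rT) = e^(−0.087·0.3333) = 0.9714
N(d₁) = N(-0.43) = 0.3336;  N(d₂) = N(-0.61) = 0.2709
C = 460·0.3336 − 520·0.9714·0.2709 = 153.4560 − 136.8392 = 16.6168

16.62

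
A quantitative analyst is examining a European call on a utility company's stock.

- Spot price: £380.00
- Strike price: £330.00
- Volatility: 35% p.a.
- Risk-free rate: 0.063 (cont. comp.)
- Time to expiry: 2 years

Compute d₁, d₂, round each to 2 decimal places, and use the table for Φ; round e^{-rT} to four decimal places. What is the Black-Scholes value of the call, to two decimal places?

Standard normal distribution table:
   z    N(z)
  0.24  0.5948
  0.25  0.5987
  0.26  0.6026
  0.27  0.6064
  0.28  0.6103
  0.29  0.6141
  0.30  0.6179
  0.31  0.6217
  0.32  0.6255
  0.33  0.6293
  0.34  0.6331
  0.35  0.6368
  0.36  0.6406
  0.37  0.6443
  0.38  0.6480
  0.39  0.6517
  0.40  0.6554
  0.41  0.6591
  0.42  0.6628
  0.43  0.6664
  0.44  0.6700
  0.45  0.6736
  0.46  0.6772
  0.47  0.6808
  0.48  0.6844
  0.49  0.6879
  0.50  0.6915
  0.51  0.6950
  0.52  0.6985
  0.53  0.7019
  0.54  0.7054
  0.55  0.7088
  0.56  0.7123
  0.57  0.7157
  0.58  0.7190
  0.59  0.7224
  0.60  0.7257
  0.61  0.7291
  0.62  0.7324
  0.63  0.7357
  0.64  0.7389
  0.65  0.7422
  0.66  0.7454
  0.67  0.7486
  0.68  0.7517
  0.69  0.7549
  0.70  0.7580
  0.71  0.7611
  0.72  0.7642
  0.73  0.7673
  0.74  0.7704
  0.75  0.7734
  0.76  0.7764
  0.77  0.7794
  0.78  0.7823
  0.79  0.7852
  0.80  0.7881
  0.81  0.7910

£119.72

T = 2;  σ√T = 0.4950
d₁ = [ln(380/330) + (0.063 + ½·0.35²)·2] / (σ√T) = (0.1411 + 0.2485) / 0.4950 = 0.7871 which rounds to 0.79
d₂ = 0.7871 − 0.4950 = 0.2921 which rounds to 0.29
e^(−rT) = e^(−0.063·2) = 0.8816
N(d₁) = N(0.79) = 0.7852;  N(d₂) = N(0.29) = 0.6141
C = 380·0.7852 − 330·0.8816·0.6141 = 298.3760 − 178.6589 = 119.7171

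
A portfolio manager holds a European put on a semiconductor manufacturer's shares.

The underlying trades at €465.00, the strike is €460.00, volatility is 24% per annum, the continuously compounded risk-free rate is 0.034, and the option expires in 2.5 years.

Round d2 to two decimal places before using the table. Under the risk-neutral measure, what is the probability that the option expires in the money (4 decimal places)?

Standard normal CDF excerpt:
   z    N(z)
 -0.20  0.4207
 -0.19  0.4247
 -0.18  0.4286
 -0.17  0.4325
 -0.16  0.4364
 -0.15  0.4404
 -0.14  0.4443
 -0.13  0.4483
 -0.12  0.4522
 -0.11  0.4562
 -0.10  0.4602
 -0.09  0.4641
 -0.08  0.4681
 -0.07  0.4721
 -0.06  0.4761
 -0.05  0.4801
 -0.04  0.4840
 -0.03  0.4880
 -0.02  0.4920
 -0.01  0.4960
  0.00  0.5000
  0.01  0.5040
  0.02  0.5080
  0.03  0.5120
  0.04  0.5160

0.4761

σ√T = 0.24 × 1.5811 = 0.3795
d₁ = [ln(465/460) + (0.034 + ½·0.24²)·2.5] / (σ√T) = (0.0108 + 0.1570) / 0.3795 = 0.4422 ≈ 0.44
d₂ = 0.4422 − 0.3795 = 0.0627 ≈ 0.06
Pr(exercise) under Q = N(−d₂) = N(-0.06) = 0.4761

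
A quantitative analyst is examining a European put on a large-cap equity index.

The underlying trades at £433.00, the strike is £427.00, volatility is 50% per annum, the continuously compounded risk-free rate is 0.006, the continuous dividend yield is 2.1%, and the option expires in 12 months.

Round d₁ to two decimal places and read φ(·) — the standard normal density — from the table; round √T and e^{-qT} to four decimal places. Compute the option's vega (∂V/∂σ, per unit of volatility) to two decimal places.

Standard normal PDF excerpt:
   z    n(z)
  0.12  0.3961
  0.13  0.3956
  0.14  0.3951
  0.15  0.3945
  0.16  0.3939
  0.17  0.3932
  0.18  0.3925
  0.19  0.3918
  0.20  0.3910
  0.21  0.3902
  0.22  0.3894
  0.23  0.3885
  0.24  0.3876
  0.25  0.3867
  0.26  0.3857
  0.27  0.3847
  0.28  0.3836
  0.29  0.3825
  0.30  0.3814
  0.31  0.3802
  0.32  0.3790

163.96

σ√T = 0.5·√1 = 0.5000
d₁ = [ln(433/427) + (0.006 − 0.021 + ½·0.5²)·1] / (σ√T) = (0.0140 + 0.1100) / 0.5000 = 0.2479 which rounds to 0.25
√T = √1 = 1.0000
φ(d₁) = φ(0.25) = 0.3867
exp(−qT) = exp(−0.021·1) = 0.9792
vega = S·exp(−qT)·φ(d₁)·√T = 433·0.9792·0.3867·1.0000 = 163.9583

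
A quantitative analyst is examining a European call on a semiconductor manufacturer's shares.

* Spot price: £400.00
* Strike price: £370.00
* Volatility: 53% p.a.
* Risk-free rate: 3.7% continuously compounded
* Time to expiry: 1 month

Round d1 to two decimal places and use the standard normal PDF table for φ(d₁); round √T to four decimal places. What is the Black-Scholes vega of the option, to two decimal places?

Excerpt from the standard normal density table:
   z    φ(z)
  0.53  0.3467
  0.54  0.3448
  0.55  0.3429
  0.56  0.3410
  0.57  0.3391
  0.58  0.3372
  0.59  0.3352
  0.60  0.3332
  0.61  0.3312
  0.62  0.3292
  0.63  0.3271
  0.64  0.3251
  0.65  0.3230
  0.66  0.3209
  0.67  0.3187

38.25

T = 0.08333;  σ√T = 0.1530
d₁ = [ln(400/370) + (0.037 + ½·0.53²)·0.08333] / (σ√T) = (0.0780 + 0.0148) / 0.1530 = 0.6062 → 0.61
√T = √0.08333 = 0.2887
φ(d₁) = φ(0.61) = 0.3312
vega = S·φ(d₁)·√T = 400·0.3312·0.2887 = 38.2470
(Call and put vega coincide under Black-Scholes.)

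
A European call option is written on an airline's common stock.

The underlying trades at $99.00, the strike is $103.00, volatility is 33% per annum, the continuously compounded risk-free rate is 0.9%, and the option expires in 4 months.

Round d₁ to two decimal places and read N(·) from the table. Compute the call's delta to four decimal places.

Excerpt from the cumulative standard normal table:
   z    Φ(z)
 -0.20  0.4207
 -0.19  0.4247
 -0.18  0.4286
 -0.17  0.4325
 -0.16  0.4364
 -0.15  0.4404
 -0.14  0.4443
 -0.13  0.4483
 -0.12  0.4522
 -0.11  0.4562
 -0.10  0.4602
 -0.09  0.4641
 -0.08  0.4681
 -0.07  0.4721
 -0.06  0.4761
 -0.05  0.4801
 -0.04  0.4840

T = 0.3333;  σ√T = 0.1905
d₁ = [ln(99/103) + (0.009 + 0.33²/2)·0.3333] / 0.1905 = [-0.0396 + 0.0212] / 0.1905 = -0.0969 → -0.10
N(d₁) = N(-0.10) = 0.4602
Δ_call = N(d₁) = 0.4602

0.4602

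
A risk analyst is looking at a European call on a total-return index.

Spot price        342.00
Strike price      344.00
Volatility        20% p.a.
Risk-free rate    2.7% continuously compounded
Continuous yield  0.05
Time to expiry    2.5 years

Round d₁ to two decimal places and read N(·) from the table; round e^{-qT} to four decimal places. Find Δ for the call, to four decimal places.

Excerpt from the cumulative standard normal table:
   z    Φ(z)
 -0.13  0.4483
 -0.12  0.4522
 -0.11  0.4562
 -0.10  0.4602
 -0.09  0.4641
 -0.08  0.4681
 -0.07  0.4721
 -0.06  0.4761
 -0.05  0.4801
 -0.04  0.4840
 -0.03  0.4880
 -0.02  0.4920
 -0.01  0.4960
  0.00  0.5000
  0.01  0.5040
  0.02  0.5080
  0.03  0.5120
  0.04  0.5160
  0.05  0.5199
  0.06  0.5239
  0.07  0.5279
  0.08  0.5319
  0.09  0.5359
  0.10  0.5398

T = 2.5;  σ√T = 0.3162
ln(S/K) + (r − q + σ²/2)T = ln(342/344) + (0.027 − 0.05 + 0.2²/2)·2.5 = -0.0058 − 0.0075 = -0.0133
d₁ = -0.0133 / 0.3162 = -0.0422 → -0.04
N(d₁) = N(-0.04) = 0.4840
Δ_call = e^(−qT)·N(d₁) = 0.8825·0.4840 = 0.4271

0.4271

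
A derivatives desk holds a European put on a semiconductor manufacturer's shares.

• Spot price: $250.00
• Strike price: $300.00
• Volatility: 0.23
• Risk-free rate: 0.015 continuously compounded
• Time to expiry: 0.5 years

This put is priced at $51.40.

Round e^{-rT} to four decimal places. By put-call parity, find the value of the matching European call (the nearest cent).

$3.65

exp(−rT) = exp(−0.015·0.5) = 0.9925
Put-call parity: C − P = S − K·e^(−rT) = 250 − 300·0.9925 = 250 − 297.7500 = -47.7500
C = P + (C − P) = 51.40 + (-47.7500) = 3.6500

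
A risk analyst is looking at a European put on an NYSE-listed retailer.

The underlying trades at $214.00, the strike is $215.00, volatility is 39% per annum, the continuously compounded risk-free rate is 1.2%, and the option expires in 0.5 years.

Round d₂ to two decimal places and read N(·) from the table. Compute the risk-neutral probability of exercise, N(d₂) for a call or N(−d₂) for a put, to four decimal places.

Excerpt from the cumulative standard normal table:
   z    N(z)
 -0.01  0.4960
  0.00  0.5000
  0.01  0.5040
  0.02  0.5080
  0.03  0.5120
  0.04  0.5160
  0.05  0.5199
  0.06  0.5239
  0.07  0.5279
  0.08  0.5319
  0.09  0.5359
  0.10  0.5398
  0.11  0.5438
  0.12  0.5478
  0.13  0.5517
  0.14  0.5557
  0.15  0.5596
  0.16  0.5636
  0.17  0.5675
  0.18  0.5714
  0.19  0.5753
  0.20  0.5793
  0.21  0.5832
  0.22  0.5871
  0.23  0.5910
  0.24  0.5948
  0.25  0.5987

σ√T = 0.39·√0.5 = 0.2758
d₁ = [ln(214/215) + (0.012 + ½·0.39²)·0.5] / (σ√T) = (-0.0047 + 0.0440) / 0.2758 = 0.1427 ≈ 0.14
d₂ = 0.1427 − 0.2758 = -0.1330 ≈ -0.13
Risk-neutral Pr[S_T < K] = N(−d₂) = N(0.13) = 0.5517

0.5517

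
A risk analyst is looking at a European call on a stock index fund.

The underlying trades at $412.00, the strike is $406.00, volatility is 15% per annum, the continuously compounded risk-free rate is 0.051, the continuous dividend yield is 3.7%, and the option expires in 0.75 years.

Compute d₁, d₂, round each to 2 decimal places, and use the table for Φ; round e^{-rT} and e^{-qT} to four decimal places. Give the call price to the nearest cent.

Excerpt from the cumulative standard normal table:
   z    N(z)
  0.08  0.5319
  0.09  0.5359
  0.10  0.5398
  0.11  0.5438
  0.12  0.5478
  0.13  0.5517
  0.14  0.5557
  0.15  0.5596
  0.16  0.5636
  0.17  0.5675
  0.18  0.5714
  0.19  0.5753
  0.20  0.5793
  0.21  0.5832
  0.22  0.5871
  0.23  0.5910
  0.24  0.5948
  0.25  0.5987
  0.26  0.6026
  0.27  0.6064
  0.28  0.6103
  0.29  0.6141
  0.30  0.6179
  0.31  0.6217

σ√T = 0.15 × 0.8660 = 0.1299
d₁ = [ln(412/406) + (0.051 − 0.037 + ½·0.15²)·0.75] / (σ√T) = (0.0147 + 0.0189) / 0.1299 = 0.2587 ⇒ 0.26
d₂ = 0.2587 − 0.1299 = 0.1288 ⇒ 0.13
exp(−qT) = exp(−0.037·0.75) = 0.9726;  exp(−rT) = exp(−0.051·0.75) = 0.9625
N(d₁) = N(0.26) = 0.6026;  N(d₂) = N(0.13) = 0.5517
C = 412·0.9726·0.6026 − 406·0.9625·0.5517 = 241.4686 − 215.5906 = 25.8780

$25.88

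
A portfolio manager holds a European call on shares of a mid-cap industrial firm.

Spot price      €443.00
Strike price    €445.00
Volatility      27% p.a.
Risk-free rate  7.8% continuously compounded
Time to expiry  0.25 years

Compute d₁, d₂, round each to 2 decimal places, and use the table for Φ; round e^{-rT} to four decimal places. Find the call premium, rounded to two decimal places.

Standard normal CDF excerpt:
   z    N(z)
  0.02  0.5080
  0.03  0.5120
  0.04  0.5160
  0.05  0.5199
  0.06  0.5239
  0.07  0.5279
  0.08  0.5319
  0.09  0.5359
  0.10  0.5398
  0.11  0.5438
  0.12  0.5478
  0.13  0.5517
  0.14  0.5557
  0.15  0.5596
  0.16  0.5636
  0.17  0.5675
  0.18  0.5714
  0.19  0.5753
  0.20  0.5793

σ√T = 0.27 × 0.5000 = 0.1350
ln(S/K) + (r + σ²/2)T = ln(443/445) + (0.078 + 0.27²/2)·0.25 = -0.0045 + 0.0286 = 0.0241
d₁ = 0.0241 / 0.1350 = 0.1786 ⇒ 0.18
d₂ = d₁ − σ√T = 0.1786 − 0.1350 = 0.0436 ⇒ 0.04
e^(−rT) = e^(−0.078·0.25) = 0.9807
N(d₁) = N(0.18) = 0.5714;  N(d₂) = N(0.04) = 0.5160
C = 443·0.5714 − 445·0.9807·0.5160 = 253.1302 − 225.1883 = 27.9419

€27.94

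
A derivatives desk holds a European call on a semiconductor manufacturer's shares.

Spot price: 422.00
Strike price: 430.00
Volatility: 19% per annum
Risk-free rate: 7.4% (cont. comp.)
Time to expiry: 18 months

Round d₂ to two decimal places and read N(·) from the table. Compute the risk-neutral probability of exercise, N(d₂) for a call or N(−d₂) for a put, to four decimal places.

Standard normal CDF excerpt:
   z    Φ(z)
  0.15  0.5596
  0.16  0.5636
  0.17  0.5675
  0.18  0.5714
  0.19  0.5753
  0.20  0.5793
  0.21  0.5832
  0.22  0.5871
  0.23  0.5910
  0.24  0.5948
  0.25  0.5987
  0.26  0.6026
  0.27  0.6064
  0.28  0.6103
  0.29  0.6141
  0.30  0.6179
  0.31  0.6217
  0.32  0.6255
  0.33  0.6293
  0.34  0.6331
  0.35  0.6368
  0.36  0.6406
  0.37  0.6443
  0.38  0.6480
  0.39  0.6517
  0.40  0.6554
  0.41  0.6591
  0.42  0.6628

0.6103

σ√T = 0.19 × 1.2247 = 0.2327
d₁ = [ln(422/430) + (0.074 + 0.19²/2)·1.5] / 0.2327 = [-0.0188 + 0.1381] / 0.2327 = 0.5127 which rounds to 0.51
d₂ = d₁ − σ√T = 0.5127 − 0.2327 = 0.2800 which rounds to 0.28
Pr(exercise) under Q = N(d₂) = 0.6103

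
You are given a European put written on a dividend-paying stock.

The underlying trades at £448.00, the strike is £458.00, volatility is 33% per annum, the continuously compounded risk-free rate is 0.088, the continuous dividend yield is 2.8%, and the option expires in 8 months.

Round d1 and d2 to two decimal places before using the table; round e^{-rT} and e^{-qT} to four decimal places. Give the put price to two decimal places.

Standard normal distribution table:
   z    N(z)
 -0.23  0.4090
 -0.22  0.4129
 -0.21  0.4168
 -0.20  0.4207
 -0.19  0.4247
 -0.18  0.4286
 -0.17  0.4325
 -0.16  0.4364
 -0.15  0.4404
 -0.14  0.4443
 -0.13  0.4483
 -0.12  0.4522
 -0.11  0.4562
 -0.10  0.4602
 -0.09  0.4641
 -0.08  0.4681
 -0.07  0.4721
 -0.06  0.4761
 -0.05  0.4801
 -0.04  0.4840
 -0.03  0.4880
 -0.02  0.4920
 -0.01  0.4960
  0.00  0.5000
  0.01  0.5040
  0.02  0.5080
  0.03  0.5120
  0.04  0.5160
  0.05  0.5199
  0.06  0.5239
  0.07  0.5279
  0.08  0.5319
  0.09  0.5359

T = 0.6667;  σ√T = 0.2694
ln(S/K) + (r − q + σ²/2)T = ln(448/458) + (0.088 − 0.028 + 0.33²/2)·0.6667 = -0.0221 + 0.0763 = 0.0542
d₁ = 0.0542 / 0.2694 = 0.2012 → 0.20
d₂ = d₁ − σ√T = 0.2012 − 0.2694 = -0.0682 → -0.07
e^(−qT) = e^(−0.028·0.6667) = 0.9815;  e^(−rT) = e^(−0.088·0.6667) = 0.9430
N(−d₂) = N(0.07) = 0.5279;  N(−d₁) = N(-0.20) = 0.4207
P = 458·0.9430·0.5279 − 448·0.9815·0.4207 = 227.9968 − 184.9868 = 43.0100

£43.01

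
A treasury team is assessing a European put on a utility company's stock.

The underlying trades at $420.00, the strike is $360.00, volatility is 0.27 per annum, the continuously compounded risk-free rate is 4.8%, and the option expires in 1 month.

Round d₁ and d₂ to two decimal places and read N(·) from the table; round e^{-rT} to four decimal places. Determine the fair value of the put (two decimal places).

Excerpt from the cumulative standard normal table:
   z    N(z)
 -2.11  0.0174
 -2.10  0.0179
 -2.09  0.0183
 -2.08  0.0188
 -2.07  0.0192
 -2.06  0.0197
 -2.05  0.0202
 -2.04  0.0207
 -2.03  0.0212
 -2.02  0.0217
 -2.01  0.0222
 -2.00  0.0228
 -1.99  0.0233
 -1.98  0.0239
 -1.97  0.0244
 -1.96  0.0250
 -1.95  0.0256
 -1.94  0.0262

σ√T = 0.27 × 0.2887 = 0.0779
d₁ = [ln(420/360) + (0.048 + 0.27²/2)·0.08333] / 0.0779 = [0.1542 + 0.0070] / 0.0779 = 2.0680 → 2.07
d₂ = d₁ − σ√T = 2.0680 − 0.0779 = 1.9901 → 1.99
e^(−rT) = e^(−0.048·0.08333) = 0.9960
P = 360·0.9960·N(-1.99) − 420·N(-2.07) = 360·0.9960·0.0233 − 420·0.0192 = 8.3544 − 8.0640 = 0.2904

$0.29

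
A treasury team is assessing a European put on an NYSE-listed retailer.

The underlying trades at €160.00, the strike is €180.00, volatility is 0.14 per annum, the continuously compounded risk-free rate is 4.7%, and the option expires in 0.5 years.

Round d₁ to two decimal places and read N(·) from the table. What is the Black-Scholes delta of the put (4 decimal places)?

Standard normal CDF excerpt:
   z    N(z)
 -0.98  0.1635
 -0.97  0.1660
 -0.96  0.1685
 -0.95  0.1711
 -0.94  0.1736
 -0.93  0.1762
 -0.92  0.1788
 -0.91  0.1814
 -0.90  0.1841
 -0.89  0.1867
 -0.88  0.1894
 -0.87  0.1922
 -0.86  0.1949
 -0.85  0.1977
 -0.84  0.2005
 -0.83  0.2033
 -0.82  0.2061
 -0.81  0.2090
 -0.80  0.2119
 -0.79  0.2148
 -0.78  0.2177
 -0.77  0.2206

σ√T = 0.14 × 0.7071 = 0.0990
d₁ = [ln(160/180) + (0.047 + ½·0.14²)·0.5] / (σ√T) = (-0.1178 + 0.0284) / 0.0990 = -0.9029 ⇒ -0.90
N(d₁) = N(-0.90) = 0.1841
Δ_put = N(d₁) − 1 = 0.1841 − 1 = -0.8159

-0.8159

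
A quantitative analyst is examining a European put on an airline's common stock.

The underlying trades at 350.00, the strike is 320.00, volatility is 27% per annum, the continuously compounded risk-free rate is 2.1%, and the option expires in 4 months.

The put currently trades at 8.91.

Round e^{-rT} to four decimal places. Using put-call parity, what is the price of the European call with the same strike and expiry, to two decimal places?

41.15

exp(−rT) = exp(−0.021·0.3333) = 0.9930
Put-call parity: C − P = S − K·e^(−rT) = 350 − 320·0.9930 = 350 − 317.7600 = 32.2400
C = P + (C − P) = 8.91 + (32.2400) = 41.1500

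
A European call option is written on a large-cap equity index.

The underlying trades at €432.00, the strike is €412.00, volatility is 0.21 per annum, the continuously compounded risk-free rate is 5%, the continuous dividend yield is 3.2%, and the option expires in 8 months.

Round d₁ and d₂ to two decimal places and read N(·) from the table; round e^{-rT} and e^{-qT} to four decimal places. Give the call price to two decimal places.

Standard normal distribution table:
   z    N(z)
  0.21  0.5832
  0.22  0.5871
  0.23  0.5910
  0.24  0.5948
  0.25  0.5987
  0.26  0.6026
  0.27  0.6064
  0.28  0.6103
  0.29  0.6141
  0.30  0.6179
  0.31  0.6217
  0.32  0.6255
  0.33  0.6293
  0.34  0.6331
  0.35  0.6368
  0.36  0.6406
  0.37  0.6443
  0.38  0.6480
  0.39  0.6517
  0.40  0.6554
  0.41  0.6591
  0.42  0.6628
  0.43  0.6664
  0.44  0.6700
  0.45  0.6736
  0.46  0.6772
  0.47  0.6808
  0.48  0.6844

σ√T = 0.21 × 0.8165 = 0.1715
ln(S/K) + (r − q + σ²/2)T = ln(432/412) + (0.05 − 0.032 + 0.21²/2)·0.6667 = 0.0474 + 0.0267 = 0.0741
d₁ = 0.0741 / 0.1715 = 0.4322 which rounds to 0.43
d₂ = d₁ − σ√T = 0.4322 − 0.1715 = 0.2607 which rounds to 0.26
e^(−qT) = e^(−0.032·0.6667) = 0.9789;  e^(−rT) = e^(−0.05·0.6667) = 0.9672
C = 432·0.9789·N(0.43) − 412·0.9672·N(0.26) = 432·0.9789·0.6664 − 412·0.9672·0.6026 = 281.8104 − 240.1279 = 41.6825

€41.68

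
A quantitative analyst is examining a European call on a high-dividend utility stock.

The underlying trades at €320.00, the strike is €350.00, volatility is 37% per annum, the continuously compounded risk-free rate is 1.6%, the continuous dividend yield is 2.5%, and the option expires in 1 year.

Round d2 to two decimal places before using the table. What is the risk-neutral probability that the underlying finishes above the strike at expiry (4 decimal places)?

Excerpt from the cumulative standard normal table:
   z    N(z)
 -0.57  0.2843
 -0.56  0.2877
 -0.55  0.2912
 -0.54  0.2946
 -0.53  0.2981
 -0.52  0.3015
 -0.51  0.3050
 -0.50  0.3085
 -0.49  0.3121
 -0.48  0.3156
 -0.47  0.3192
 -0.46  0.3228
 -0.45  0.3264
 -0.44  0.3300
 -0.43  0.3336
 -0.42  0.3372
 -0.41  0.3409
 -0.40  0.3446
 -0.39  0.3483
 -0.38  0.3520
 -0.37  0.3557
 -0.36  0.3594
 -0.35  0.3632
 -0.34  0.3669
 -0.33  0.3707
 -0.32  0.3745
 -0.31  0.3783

0.3264

T = 1;  σ√T = 0.3700
d₁ = [ln(320/350) + (0.016 − 0.025 + 0.37²/2)·1] / 0.3700 = [-0.0896 + 0.0594] / 0.3700 = -0.0815 ⇒ -0.08
d₂ = d₁ − σ√T = -0.0815 − 0.3700 = -0.4515 ⇒ -0.45
Pr(exercise) under Q = N(d₂) = 0.3264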